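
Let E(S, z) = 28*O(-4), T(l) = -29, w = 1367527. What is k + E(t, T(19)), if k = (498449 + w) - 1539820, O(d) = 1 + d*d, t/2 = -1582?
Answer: 326632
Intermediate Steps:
t = -3164 (t = 2*(-1582) = -3164)
O(d) = 1 + d**2
E(S, z) = 476 (E(S, z) = 28*(1 + (-4)**2) = 28*(1 + 16) = 28*17 = 476)
k = 326156 (k = (498449 + 1367527) - 1539820 = 1865976 - 1539820 = 326156)
k + E(t, T(19)) = 326156 + 476 = 326632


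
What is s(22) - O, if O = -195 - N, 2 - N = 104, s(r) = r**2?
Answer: 577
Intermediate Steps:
N = -102 (N = 2 - 1*104 = 2 - 104 = -102)
O = -93 (O = -195 - 1*(-102) = -195 + 102 = -93)
s(22) - O = 22**2 - 1*(-93) = 484 + 93 = 577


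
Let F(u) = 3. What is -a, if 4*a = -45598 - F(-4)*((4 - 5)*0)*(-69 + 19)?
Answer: 22799/2 ≈ 11400.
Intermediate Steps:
a = -22799/2 (a = (-45598 - 3*((4 - 5)*0)*(-69 + 19))/4 = (-45598 - 3*(-1*0)*(-50))/4 = (-45598 - 3*0*(-50))/4 = (-45598 - 0*(-50))/4 = (-45598 - 1*0)/4 = (-45598 + 0)/4 = (¼)*(-45598) = -22799/2 ≈ -11400.)
-a = -1*(-22799/2) = 22799/2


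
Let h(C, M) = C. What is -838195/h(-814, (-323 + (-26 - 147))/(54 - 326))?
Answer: 838195/814 ≈ 1029.7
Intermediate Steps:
-838195/h(-814, (-323 + (-26 - 147))/(54 - 326)) = -838195/(-814) = -838195*(-1/814) = 838195/814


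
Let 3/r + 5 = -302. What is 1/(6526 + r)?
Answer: 307/2003479 ≈ 0.00015323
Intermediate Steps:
r = -3/307 (r = 3/(-5 - 302) = 3/(-307) = 3*(-1/307) = -3/307 ≈ -0.0097720)
1/(6526 + r) = 1/(6526 - 3/307) = 1/(2003479/307) = 307/2003479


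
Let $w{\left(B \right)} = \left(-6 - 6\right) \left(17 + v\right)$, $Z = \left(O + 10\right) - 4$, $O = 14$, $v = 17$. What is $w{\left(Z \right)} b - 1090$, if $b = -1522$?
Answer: $619886$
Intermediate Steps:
$Z = 20$ ($Z = \left(14 + 10\right) - 4 = 24 - 4 = 20$)
$w{\left(B \right)} = -408$ ($w{\left(B \right)} = \left(-6 - 6\right) \left(17 + 17\right) = \left(-12\right) 34 = -408$)
$w{\left(Z \right)} b - 1090 = \left(-408\right) \left(-1522\right) - 1090 = 620976 - 1090 = 619886$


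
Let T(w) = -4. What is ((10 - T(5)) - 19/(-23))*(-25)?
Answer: -8525/23 ≈ -370.65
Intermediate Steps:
((10 - T(5)) - 19/(-23))*(-25) = ((10 - 1*(-4)) - 19/(-23))*(-25) = ((10 + 4) - 19*(-1/23))*(-25) = (14 + 19/23)*(-25) = (341/23)*(-25) = -8525/23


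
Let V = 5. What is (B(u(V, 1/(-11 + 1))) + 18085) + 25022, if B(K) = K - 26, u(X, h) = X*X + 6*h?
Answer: 215527/5 ≈ 43105.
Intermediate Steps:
u(X, h) = X**2 + 6*h
B(K) = -26 + K
(B(u(V, 1/(-11 + 1))) + 18085) + 25022 = ((-26 + (5**2 + 6/(-11 + 1))) + 18085) + 25022 = ((-26 + (25 + 6/(-10))) + 18085) + 25022 = ((-26 + (25 + 6*(-1/10))) + 18085) + 25022 = ((-26 + (25 - 3/5)) + 18085) + 25022 = ((-26 + 122/5) + 18085) + 25022 = (-8/5 + 18085) + 25022 = 90417/5 + 25022 = 215527/5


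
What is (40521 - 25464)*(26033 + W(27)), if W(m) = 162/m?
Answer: 392069223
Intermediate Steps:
(40521 - 25464)*(26033 + W(27)) = (40521 - 25464)*(26033 + 162/27) = 15057*(26033 + 162*(1/27)) = 15057*(26033 + 6) = 15057*26039 = 392069223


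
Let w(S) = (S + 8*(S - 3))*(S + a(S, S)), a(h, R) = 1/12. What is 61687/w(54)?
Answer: 123374/49973 ≈ 2.4688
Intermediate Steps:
a(h, R) = 1/12
w(S) = (-24 + 9*S)*(1/12 + S) (w(S) = (S + 8*(S - 3))*(S + 1/12) = (S + 8*(-3 + S))*(1/12 + S) = (S + (-24 + 8*S))*(1/12 + S) = (-24 + 9*S)*(1/12 + S))
61687/w(54) = 61687/(-2 + 9*54² - 93/4*54) = 61687/(-2 + 9*2916 - 2511/2) = 61687/(-2 + 26244 - 2511/2) = 61687/(49973/2) = 61687*(2/49973) = 123374/49973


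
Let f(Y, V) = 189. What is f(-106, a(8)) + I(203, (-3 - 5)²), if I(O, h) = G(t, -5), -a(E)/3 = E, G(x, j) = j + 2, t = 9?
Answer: 186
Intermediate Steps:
G(x, j) = 2 + j
a(E) = -3*E
I(O, h) = -3 (I(O, h) = 2 - 5 = -3)
f(-106, a(8)) + I(203, (-3 - 5)²) = 189 - 3 = 186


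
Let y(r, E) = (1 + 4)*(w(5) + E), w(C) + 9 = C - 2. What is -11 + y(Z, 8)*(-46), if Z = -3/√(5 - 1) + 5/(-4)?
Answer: -471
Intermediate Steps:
w(C) = -11 + C (w(C) = -9 + (C - 2) = -9 + (-2 + C) = -11 + C)
Z = -11/4 (Z = -3/(√4) + 5*(-¼) = -3/2 - 5/4 = -11/4 ≈ -2.7500)
y(r, E) = -30 + 5*E (y(r, E) = (1 + 4)*((-11 + 5) + E) = 5*(-6 + E) = -30 + 5*E)
-11 + y(Z, 8)*(-46) = -11 + (-30 + 5*8)*(-46) = -11 + (-30 + 40)*(-46) = -11 + 10*(-46) = -11 - 460 = -471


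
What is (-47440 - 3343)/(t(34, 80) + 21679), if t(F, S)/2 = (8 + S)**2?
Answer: -50783/37167 ≈ -1.3663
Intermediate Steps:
t(F, S) = 2*(8 + S)**2
(-47440 - 3343)/(t(34, 80) + 21679) = (-47440 - 3343)/(2*(8 + 80)**2 + 21679) = -50783/(2*88**2 + 21679) = -50783/(2*7744 + 21679) = -50783/(15488 + 21679) = -50783/37167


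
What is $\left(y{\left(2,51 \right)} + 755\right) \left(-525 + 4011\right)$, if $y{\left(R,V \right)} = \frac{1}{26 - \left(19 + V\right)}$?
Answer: $\frac{57900717}{22} \approx 2.6319 \cdot 10^{6}$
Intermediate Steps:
$y{\left(R,V \right)} = \frac{1}{7 - V}$
$\left(y{\left(2,51 \right)} + 755\right) \left(-525 + 4011\right) = \left(- \frac{1}{-7 + 51} + 755\right) \left(-525 + 4011\right) = \left(- \frac{1}{44} + 755\right) 3486 = \frac{33219}{44} \cdot 3486 = \frac{57900717}{22}$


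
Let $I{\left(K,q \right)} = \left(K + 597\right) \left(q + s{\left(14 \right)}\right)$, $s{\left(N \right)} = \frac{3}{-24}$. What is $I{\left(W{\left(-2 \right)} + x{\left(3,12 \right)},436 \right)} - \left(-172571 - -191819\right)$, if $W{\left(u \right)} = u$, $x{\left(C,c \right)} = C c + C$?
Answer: $\frac{1028387}{4} \approx 2.571 \cdot 10^{5}$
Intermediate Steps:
$x{\left(C,c \right)} = C + C c$
$s{\left(N \right)} = - \frac{1}{8}$ ($s{\left(N \right)} = 3 \left(- \frac{1}{24}\right) = - \frac{1}{8}$)
$I{\left(K,q \right)} = \left(597 + K\right) \left(- \frac{1}{8} + q\right)$ ($I{\left(K,q \right)} = \left(K + 597\right) \left(q - \frac{1}{8}\right) = \left(597 + K\right) \left(- \frac{1}{8} + q\right)$)
$I{\left(W{\left(-2 \right)} + x{\left(3,12 \right)},436 \right)} - \left(-172571 - -191819\right) = \left(- \frac{597}{8} + 597 \cdot 436 - \frac{-2 + 3 \left(1 + 12\right)}{8} + \left(-2 + 3 \left(1 + 12\right)\right) 436\right) - \left(-172571 - -191819\right) = \left(- \frac{597}{8} + 260292 - \frac{-2 + 3 \cdot 13}{8} + \left(-2 + 3 \cdot 13\right) 436\right) - \left(-172571 + 191819\right) = \left(- \frac{597}{8} + 260292 - \frac{-2 + 39}{8} + \left(-2 + 39\right) 436\right) - 19248 = \left(- \frac{597}{8} + 260292 - \frac{37}{8} + 37 \cdot 436\right) - 19248 = \left(- \frac{597}{8} + 260292 - \frac{37}{8} + 16132\right) - 19248 = \frac{1105379}{4} - 19248 = \frac{1028387}{4}$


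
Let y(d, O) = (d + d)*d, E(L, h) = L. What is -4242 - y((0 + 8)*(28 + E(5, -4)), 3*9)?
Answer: -143634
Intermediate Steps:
y(d, O) = 2*d² (y(d, O) = (2*d)*d = 2*d²)
-4242 - y((0 + 8)*(28 + E(5, -4)), 3*9) = -4242 - 2*((0 + 8)*(28 + 5))² = -4242 - 2*(8*33)² = -4242 - 2*264² = -4242 - 2*69696 = -4242 - 1*139392 = -4242 - 139392 = -143634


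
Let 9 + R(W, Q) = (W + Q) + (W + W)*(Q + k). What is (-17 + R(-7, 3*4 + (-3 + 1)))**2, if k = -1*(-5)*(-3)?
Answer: 2209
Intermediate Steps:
k = -15 (k = 5*(-3) = -15)
R(W, Q) = -9 + Q + W + 2*W*(-15 + Q) (R(W, Q) = -9 + ((W + Q) + (W + W)*(Q - 15)) = -9 + ((Q + W) + (2*W)*(-15 + Q)) = -9 + ((Q + W) + 2*W*(-15 + Q)) = -9 + (Q + W + 2*W*(-15 + Q)) = -9 + Q + W + 2*W*(-15 + Q))
(-17 + R(-7, 3*4 + (-3 + 1)))**2 = (-17 + (-9 + (3*4 + (-3 + 1)) - 29*(-7) + 2*(3*4 + (-3 + 1))*(-7)))**2 = (-17 + (-9 + (12 - 2) + 203 + 2*(12 - 2)*(-7)))**2 = (-17 + (-9 + 10 + 203 + 2*10*(-7)))**2 = (-17 + (-9 + 10 + 203 - 140))**2 = (-17 + 64)**2 = 47**2 = 2209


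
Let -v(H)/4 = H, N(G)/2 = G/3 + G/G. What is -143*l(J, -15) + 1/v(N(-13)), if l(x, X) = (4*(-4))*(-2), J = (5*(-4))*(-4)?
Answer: -366077/80 ≈ -4576.0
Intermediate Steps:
J = 80 (J = -20*(-4) = 80)
N(G) = 2 + 2*G/3 (N(G) = 2*(G/3 + G/G) = 2*(G*(1/3) + 1) = 2*(G/3 + 1) = 2*(1 + G/3) = 2 + 2*G/3)
v(H) = -4*H
l(x, X) = 32 (l(x, X) = -16*(-2) = 32)
-143*l(J, -15) + 1/v(N(-13)) = -143*32 + 1/(-4*(2 + (2/3)*(-13))) = -4576 + 1/(-4*(2 - 26/3)) = -4576 + 1/(-4*(-20/3)) = -4576 + 1/(80/3) = -4576 + 3/80 = -366077/80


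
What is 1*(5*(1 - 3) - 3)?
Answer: -13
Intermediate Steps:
1*(5*(1 - 3) - 3) = 1*(5*(-2) - 3) = 1*(-10 - 3) = 1*(-13) = -13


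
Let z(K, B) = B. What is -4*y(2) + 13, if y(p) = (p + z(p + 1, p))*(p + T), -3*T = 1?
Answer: -41/3 ≈ -13.667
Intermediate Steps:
T = -1/3 (T = -1/3*1 = -1/3 ≈ -0.33333)
y(p) = 2*p*(-1/3 + p) (y(p) = (p + p)*(p - 1/3) = (2*p)*(-1/3 + p) = 2*p*(-1/3 + p))
-4*y(2) + 13 = -8*2*(-1 + 3*2)/3 + 13 = -8*2*(-1 + 6)/3 + 13 = -8*2*5/3 + 13 = -4*20/3 + 13 = -80/3 + 13 = -41/3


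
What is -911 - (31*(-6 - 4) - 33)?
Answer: -568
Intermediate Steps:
-911 - (31*(-6 - 4) - 33) = -911 - (31*(-10) - 33) = -911 - (-310 - 33) = -911 - 1*(-343) = -911 + 343 = -568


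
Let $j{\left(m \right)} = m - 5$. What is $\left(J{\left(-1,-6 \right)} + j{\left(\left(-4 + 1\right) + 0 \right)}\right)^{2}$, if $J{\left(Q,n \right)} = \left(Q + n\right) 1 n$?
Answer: $1156$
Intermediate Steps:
$J{\left(Q,n \right)} = n \left(Q + n\right)$ ($J{\left(Q,n \right)} = \left(Q + n\right) n = n \left(Q + n\right)$)
$j{\left(m \right)} = -5 + m$
$\left(J{\left(-1,-6 \right)} + j{\left(\left(-4 + 1\right) + 0 \right)}\right)^{2} = \left(- 6 \left(-1 - 6\right) + \left(-5 + \left(\left(-4 + 1\right) + 0\right)\right)\right)^{2} = \left(\left(-6\right) \left(-7\right) + \left(-5 + \left(-3 + 0\right)\right)\right)^{2} = \left(42 - 8\right)^{2} = 34^{2} = 1156$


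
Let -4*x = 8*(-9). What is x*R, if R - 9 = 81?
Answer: 1620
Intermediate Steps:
R = 90 (R = 9 + 81 = 90)
x = 18 (x = -2*(-9) = -1/4*(-72) = 18)
x*R = 18*90 = 1620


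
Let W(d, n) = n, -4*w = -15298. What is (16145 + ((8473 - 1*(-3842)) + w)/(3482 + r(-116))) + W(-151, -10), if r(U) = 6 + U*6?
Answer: 90130119/5584 ≈ 16141.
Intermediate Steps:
w = 7649/2 (w = -¼*(-15298) = 7649/2 ≈ 3824.5)
r(U) = 6 + 6*U
(16145 + ((8473 - 1*(-3842)) + w)/(3482 + r(-116))) + W(-151, -10) = (16145 + ((8473 - 1*(-3842)) + 7649/2)/(3482 + (6 + 6*(-116)))) - 10 = (16145 + ((8473 + 3842) + 7649/2)/(3482 + (6 - 696))) - 10 = (16145 + (12315 + 7649/2)/(3482 - 690)) - 10 = (16145 + (32279/2)/2792) - 10 = (16145 + (32279/2)*(1/2792)) - 10 = (16145 + 32279/5584) - 10 = 90185959/5584 - 10 = 90130119/5584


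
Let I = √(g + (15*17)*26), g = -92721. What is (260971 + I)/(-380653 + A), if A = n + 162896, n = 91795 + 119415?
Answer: -260971/6547 - I*√86091/6547 ≈ -39.861 - 0.044816*I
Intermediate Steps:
n = 211210
I = I*√86091 (I = √(-92721 + (15*17)*26) = √(-92721 + 255*26) = √(-92721 + 6630) = √(-86091) = I*√86091 ≈ 293.41*I)
A = 374106 (A = 211210 + 162896 = 374106)
(260971 + I)/(-380653 + A) = (260971 + I*√86091)/(-380653 + 374106) = (260971 + I*√86091)/(-6547) = (260971 + I*√86091)*(-1/6547) = -260971/6547 - I*√86091/6547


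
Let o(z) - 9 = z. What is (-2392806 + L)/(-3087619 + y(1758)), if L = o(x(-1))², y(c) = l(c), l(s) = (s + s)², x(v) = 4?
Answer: -2392637/9274637 ≈ -0.25798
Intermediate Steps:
l(s) = 4*s² (l(s) = (2*s)² = 4*s²)
o(z) = 9 + z
y(c) = 4*c²
L = 169 (L = (9 + 4)² = 13² = 169)
(-2392806 + L)/(-3087619 + y(1758)) = (-2392806 + 169)/(-3087619 + 4*1758²) = -2392637/(-3087619 + 4*3090564) = -2392637/(-3087619 + 12362256) = -2392637/9274637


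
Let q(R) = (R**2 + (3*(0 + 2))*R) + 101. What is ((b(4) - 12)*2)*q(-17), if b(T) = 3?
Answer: -5184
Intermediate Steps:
q(R) = 101 + R**2 + 6*R (q(R) = (R**2 + (3*2)*R) + 101 = (R**2 + 6*R) + 101 = 101 + R**2 + 6*R)
((b(4) - 12)*2)*q(-17) = ((3 - 12)*2)*(101 + (-17)**2 + 6*(-17)) = (-9*2)*(101 + 289 - 102) = -18*288 = -5184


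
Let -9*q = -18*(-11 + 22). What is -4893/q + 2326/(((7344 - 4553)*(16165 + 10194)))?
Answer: -359968021145/1618495318 ≈ -222.41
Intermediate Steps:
q = 22 (q = -(-2)*(-11 + 22) = -(-2)*11 = -⅑*(-198) = 22)
-4893/q + 2326/(((7344 - 4553)*(16165 + 10194))) = -4893/22 + 2326/(((7344 - 4553)*(16165 + 10194))) = -4893*1/22 + 2326/((2791*26359)) = -4893/22 + 2326/73567969 = -359968021145/1618495318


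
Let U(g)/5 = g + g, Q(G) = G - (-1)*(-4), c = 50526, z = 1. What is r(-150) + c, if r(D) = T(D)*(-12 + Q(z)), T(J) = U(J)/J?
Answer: 50376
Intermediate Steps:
Q(G) = -4 + G (Q(G) = G - 1*4 = G - 4 = -4 + G)
U(g) = 10*g (U(g) = 5*(g + g) = 5*(2*g) = 10*g)
T(J) = 10 (T(J) = (10*J)/J = 10)
r(D) = -150 (r(D) = 10*(-12 + (-4 + 1)) = 10*(-12 - 3) = 10*(-15) = -150)
r(-150) + c = -150 + 50526 = 50376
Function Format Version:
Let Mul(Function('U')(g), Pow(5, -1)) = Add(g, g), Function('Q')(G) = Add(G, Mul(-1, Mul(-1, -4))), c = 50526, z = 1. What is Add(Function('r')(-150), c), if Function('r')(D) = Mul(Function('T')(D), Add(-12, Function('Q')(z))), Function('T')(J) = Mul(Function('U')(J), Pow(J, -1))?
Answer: 50376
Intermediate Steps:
Function('Q')(G) = Add(-4, G) (Function('Q')(G) = Add(G, Mul(-1, 4)) = Add(G, -4) = Add(-4, G))
Function('U')(g) = Mul(10, g) (Function('U')(g) = Mul(5, Add(g, g)) = Mul(5, Mul(2, g)) = Mul(10, g))
Function('T')(J) = 10 (Function('T')(J) = Mul(Mul(10, J), Pow(J, -1)) = 10)
Function('r')(D) = -150 (Function('r')(D) = Mul(10, Add(-12, Add(-4, 1))) = Mul(10, Add(-12, -3)) = Mul(10, -15) = -150)
Add(Function('r')(-150), c) = Add(-150, 50526) = 50376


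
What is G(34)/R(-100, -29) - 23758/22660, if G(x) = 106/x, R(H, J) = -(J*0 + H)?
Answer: -1959381/1926100 ≈ -1.0173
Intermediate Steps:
R(H, J) = -H (R(H, J) = -(0 + H) = -H)
G(34)/R(-100, -29) - 23758/22660 = (106/34)/((-1*(-100))) - 23758/22660 = (106*(1/34))/100 - 23758*1/22660 = (53/17)*(1/100) - 11879/11330 = 53/1700 - 11879/11330 = -1959381/1926100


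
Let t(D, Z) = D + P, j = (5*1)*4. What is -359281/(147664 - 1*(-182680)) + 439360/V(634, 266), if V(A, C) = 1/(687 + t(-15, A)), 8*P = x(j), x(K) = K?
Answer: 97896889062799/330344 ≈ 2.9635e+8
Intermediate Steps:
j = 20 (j = 5*4 = 20)
P = 5/2 (P = (⅛)*20 = 5/2 ≈ 2.5000)
t(D, Z) = 5/2 + D (t(D, Z) = D + 5/2 = 5/2 + D)
V(A, C) = 2/1349 (V(A, C) = 1/(687 + (5/2 - 15)) = 1/(687 - 25/2) = 1/(1349/2) = 2/1349)
-359281/(147664 - 1*(-182680)) + 439360/V(634, 266) = -359281/(147664 - 1*(-182680)) + 439360/(2/1349) = -359281/(147664 + 182680) + 439360*(1349/2) = -359281/330344 + 296348320 = 97896889062799/330344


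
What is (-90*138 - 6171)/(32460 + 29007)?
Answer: -6197/20489 ≈ -0.30245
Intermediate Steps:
(-90*138 - 6171)/(32460 + 29007) = (-12420 - 6171)/61467 = -18591*1/61467 = -6197/20489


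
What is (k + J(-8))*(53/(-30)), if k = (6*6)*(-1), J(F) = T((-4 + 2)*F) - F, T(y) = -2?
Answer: 53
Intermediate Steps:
J(F) = -2 - F
k = -36 (k = 36*(-1) = -36)
(k + J(-8))*(53/(-30)) = (-36 + (-2 - 1*(-8)))*(53/(-30)) = (-36 + (-2 + 8))*(53*(-1/30)) = (-36 + 6)*(-53/30) = -30*(-53/30) = 53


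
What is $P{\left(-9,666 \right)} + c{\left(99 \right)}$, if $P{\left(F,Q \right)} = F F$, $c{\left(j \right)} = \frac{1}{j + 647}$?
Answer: $\frac{60427}{746} \approx 81.001$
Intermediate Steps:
$c{\left(j \right)} = \frac{1}{647 + j}$
$P{\left(F,Q \right)} = F^{2}$
$P{\left(-9,666 \right)} + c{\left(99 \right)} = \left(-9\right)^{2} + \frac{1}{647 + 99} = 81 + \frac{1}{746} = \frac{60427}{746}$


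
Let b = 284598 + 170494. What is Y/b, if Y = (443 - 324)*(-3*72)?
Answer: -6426/113773 ≈ -0.056481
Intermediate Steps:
b = 455092
Y = -25704 (Y = 119*(-216) = -25704)
Y/b = -25704/455092 = -25704*1/455092 = -6426/113773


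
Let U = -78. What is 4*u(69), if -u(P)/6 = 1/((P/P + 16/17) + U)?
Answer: 136/431 ≈ 0.31555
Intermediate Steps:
u(P) = 34/431 (u(P) = -6/((P/P + 16/17) - 78) = -6/((1 + 16*(1/17)) - 78) = -6/((1 + 16/17) - 78) = -6/(33/17 - 78) = -6/(-1293/17) = -6*(-17/1293) = 34/431)
4*u(69) = 4*(34/431) = 136/431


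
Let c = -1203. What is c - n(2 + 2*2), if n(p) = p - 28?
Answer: -1181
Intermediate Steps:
n(p) = -28 + p
c - n(2 + 2*2) = -1203 - (-28 + (2 + 2*2)) = -1203 - (-28 + (2 + 4)) = -1203 - (-28 + 6) = -1203 - 1*(-22) = -1203 + 22 = -1181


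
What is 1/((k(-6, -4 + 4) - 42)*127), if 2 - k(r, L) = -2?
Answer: -1/4826 ≈ -0.00020721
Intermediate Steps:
k(r, L) = 4 (k(r, L) = 2 - 1*(-2) = 2 + 2 = 4)
1/((k(-6, -4 + 4) - 42)*127) = 1/((4 - 42)*127) = 1/(-38*127) = 1/(-4826) = -1/4826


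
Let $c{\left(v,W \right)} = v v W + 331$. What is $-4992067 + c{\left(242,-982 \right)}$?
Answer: $-62501584$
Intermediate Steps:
$c{\left(v,W \right)} = 331 + W v^{2}$ ($c{\left(v,W \right)} = v^{2} W + 331 = W v^{2} + 331 = 331 + W v^{2}$)
$-4992067 + c{\left(242,-982 \right)} = -4992067 + \left(331 - 982 \cdot 242^{2}\right) = -4992067 + \left(331 - 57509848\right) = -4992067 - 57509517 = -62501584$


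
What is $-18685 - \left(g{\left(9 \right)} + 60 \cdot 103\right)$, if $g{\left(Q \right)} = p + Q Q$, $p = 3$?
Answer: $-24949$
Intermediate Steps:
$g{\left(Q \right)} = 3 + Q^{2}$ ($g{\left(Q \right)} = 3 + Q Q = 3 + Q^{2}$)
$-18685 - \left(g{\left(9 \right)} + 60 \cdot 103\right) = -18685 - \left(\left(3 + 9^{2}\right) + 60 \cdot 103\right) = -18685 - \left(\left(3 + 81\right) + 6180\right) = -18685 - \left(84 + 6180\right) = -18685 - 6264 = -24949$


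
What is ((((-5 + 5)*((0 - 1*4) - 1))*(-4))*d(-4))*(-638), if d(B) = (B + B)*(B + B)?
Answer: 0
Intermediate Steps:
d(B) = 4*B**2 (d(B) = (2*B)*(2*B) = 4*B**2)
((((-5 + 5)*((0 - 1*4) - 1))*(-4))*d(-4))*(-638) = ((((-5 + 5)*((0 - 1*4) - 1))*(-4))*(4*(-4)**2))*(-638) = (((0*((0 - 4) - 1))*(-4))*(4*16))*(-638) = (((0*(-4 - 1))*(-4))*64)*(-638) = (((0*(-5))*(-4))*64)*(-638) = ((0*(-4))*64)*(-638) = (0*64)*(-638) = 0*(-638) = 0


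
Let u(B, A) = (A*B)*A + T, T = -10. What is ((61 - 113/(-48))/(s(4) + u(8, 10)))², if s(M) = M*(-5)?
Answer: 9247681/1366041600 ≈ 0.0067697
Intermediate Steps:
s(M) = -5*M
u(B, A) = -10 + B*A² (u(B, A) = (A*B)*A - 10 = B*A² - 10 = -10 + B*A²)
((61 - 113/(-48))/(s(4) + u(8, 10)))² = ((61 - 113/(-48))/(-5*4 + (-10 + 8*10²)))² = ((61 - 113*(-1/48))/(-20 + (-10 + 8*100)))² = ((61 + 113/48)/(-20 + (-10 + 800)))² = (3041/(48*(-20 + 790)))² = ((3041/48)/770)² = ((3041/48)*(1/770))² = (3041/36960)² = 9247681/1366041600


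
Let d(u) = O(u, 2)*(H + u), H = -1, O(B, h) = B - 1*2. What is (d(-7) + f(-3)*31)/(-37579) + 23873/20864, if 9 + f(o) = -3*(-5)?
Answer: 891740555/784048256 ≈ 1.1374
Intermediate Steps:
O(B, h) = -2 + B (O(B, h) = B - 2 = -2 + B)
f(o) = 6 (f(o) = -9 - 3*(-5) = -9 + 15 = 6)
d(u) = (-1 + u)*(-2 + u) (d(u) = (-2 + u)*(-1 + u) = (-1 + u)*(-2 + u))
(d(-7) + f(-3)*31)/(-37579) + 23873/20864 = ((-1 - 7)*(-2 - 7) + 6*31)/(-37579) + 23873/20864 = (-8*(-9) + 186)*(-1/37579) + 23873*(1/20864) = (72 + 186)*(-1/37579) + 23873/20864 = 258*(-1/37579) + 23873/20864 = -258/37579 + 23873/20864 = 891740555/784048256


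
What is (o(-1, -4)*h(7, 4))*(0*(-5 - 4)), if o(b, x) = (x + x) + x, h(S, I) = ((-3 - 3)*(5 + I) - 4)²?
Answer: 0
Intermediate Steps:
h(S, I) = (-34 - 6*I)² (h(S, I) = (-6*(5 + I) - 4)² = ((-30 - 6*I) - 4)² = (-34 - 6*I)²)
o(b, x) = 3*x (o(b, x) = 2*x + x = 3*x)
(o(-1, -4)*h(7, 4))*(0*(-5 - 4)) = ((3*(-4))*(4*(17 + 3*4)²))*(0*(-5 - 4)) = (-48*(17 + 12)²)*(0*(-9)) = -48*29²*0 = -48*841*0 = -12*3364*0 = -40368*0 = 0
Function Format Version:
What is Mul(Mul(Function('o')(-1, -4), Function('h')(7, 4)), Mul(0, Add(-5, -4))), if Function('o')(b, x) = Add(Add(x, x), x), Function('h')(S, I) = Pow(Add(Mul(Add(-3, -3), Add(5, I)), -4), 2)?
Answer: 0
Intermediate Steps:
Function('h')(S, I) = Pow(Add(-34, Mul(-6, I)), 2) (Function('h')(S, I) = Pow(Add(Mul(-6, Add(5, I)), -4), 2) = Pow(Add(Add(-30, Mul(-6, I)), -4), 2) = Pow(Add(-34, Mul(-6, I)), 2))
Function('o')(b, x) = Mul(3, x) (Function('o')(b, x) = Add(Mul(2, x), x) = Mul(3, x))
Mul(Mul(Function('o')(-1, -4), Function('h')(7, 4)), Mul(0, Add(-5, -4))) = Mul(Mul(Mul(3, -4), Mul(4, Pow(Add(17, Mul(3, 4)), 2))), Mul(0, Add(-5, -4))) = Mul(Mul(-12, Mul(4, Pow(Add(17, 12), 2))), Mul(0, -9)) = Mul(Mul(-12, Mul(4, Pow(29, 2))), 0) = Mul(Mul(-12, Mul(4, 841)), 0) = Mul(Mul(-12, 3364), 0) = Mul(-40368, 0) = 0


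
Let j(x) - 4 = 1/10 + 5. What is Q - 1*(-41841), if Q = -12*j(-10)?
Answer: 208659/5 ≈ 41732.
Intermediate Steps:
j(x) = 91/10 (j(x) = 4 + (1/10 + 5) = 4 + 51/10 = 91/10)
Q = -546/5 (Q = -12*91/10 = -546/5 ≈ -109.20)
Q - 1*(-41841) = -546/5 - 1*(-41841) = -546/5 + 41841 = 208659/5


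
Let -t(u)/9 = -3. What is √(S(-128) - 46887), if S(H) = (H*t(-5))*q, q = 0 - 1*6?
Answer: I*√26151 ≈ 161.71*I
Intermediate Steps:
q = -6 (q = 0 - 6 = -6)
t(u) = 27 (t(u) = -9*(-3) = 27)
S(H) = -162*H (S(H) = (H*27)*(-6) = (27*H)*(-6) = -162*H)
√(S(-128) - 46887) = √(-162*(-128) - 46887) = √(20736 - 46887) = √(-26151) = I*√26151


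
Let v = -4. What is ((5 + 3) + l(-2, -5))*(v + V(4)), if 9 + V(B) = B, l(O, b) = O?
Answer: -54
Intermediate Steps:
V(B) = -9 + B
((5 + 3) + l(-2, -5))*(v + V(4)) = ((5 + 3) - 2)*(-4 + (-9 + 4)) = (8 - 2)*(-4 - 5) = 6*(-9) = -54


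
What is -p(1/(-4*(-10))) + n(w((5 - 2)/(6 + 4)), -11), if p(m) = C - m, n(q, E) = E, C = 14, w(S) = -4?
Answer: -999/40 ≈ -24.975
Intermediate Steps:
p(m) = 14 - m
-p(1/(-4*(-10))) + n(w((5 - 2)/(6 + 4)), -11) = -(14 - 1/((-4)*(-10))) - 11 = -(14 - (-1)*(-1)/(4*10)) - 11 = -(14 - 1*1/40) - 11 = -(14 - 1/40) - 11 = -1*559/40 - 11 = -559/40 - 11 = -999/40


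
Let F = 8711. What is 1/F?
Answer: 1/8711 ≈ 0.00011480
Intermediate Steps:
1/F = 1/8711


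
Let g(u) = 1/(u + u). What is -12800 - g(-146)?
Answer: -3737599/292 ≈ -12800.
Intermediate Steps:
g(u) = 1/(2*u)
-12800 - g(-146) = -12800 - 1/(2*(-146)) = -12800 - (-1)/(2*146) = -12800 - 1*(-1/292) = -12800 + 1/292 = -3737599/292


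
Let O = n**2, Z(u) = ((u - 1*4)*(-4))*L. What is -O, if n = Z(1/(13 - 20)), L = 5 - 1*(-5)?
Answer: -1345600/49 ≈ -27461.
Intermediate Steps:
L = 10 (L = 5 + 5 = 10)
Z(u) = 160 - 40*u (Z(u) = ((u - 1*4)*(-4))*10 = ((u - 4)*(-4))*10 = ((-4 + u)*(-4))*10 = (16 - 4*u)*10 = 160 - 40*u)
n = 1160/7 (n = 160 - 40/(13 - 20) = 160 - 40/(-7) = 160 - 40*(-1/7) = 160 + 40/7 = 1160/7 ≈ 165.71)
O = 1345600/49 (O = (1160/7)**2 = 1345600/49 ≈ 27461.)
-O = -1*1345600/49 = -1345600/49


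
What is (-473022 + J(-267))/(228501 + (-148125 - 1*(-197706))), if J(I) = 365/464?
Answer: -31354549/18432864 ≈ -1.7010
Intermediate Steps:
J(I) = 365/464 (J(I) = 365*(1/464) = 365/464)
(-473022 + J(-267))/(228501 + (-148125 - 1*(-197706))) = (-473022 + 365/464)/(228501 + (-148125 - 1*(-197706))) = -219481843/(464*(228501 + (-148125 + 197706))) = -219481843/(464*(228501 + 49581)) = -219481843/464/278082 = -219481843/464*1/278082 = -31354549/18432864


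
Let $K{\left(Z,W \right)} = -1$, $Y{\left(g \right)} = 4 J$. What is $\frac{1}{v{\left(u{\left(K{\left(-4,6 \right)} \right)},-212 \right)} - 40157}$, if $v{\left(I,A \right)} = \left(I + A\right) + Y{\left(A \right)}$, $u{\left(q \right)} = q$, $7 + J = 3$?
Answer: $- \frac{1}{40386} \approx -2.4761 \cdot 10^{-5}$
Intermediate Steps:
$J = -4$ ($J = -7 + 3 = -4$)
$Y{\left(g \right)} = -16$ ($Y{\left(g \right)} = 4 \left(-4\right) = -16$)
$v{\left(I,A \right)} = -16 + A + I$ ($v{\left(I,A \right)} = \left(I + A\right) - 16 = \left(A + I\right) - 16 = -16 + A + I$)
$\frac{1}{v{\left(u{\left(K{\left(-4,6 \right)} \right)},-212 \right)} - 40157} = \frac{1}{\left(-16 - 212 - 1\right) - 40157} = \frac{1}{-229 - 40157} = \frac{1}{-40386} = - \frac{1}{40386}$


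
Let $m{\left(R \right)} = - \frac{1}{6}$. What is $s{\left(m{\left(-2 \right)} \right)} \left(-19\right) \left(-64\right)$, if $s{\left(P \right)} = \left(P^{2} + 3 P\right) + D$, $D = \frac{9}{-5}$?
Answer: $- \frac{124336}{45} \approx -2763.0$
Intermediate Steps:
$D = - \frac{9}{5}$ ($D = 9 \left(- \frac{1}{5}\right) = - \frac{9}{5} \approx -1.8$)
$m{\left(R \right)} = - \frac{1}{6}$ ($m{\left(R \right)} = \left(-1\right) \frac{1}{6} = - \frac{1}{6}$)
$s{\left(P \right)} = - \frac{9}{5} + P^{2} + 3 P$ ($s{\left(P \right)} = \left(P^{2} + 3 P\right) - \frac{9}{5} = - \frac{9}{5} + P^{2} + 3 P$)
$s{\left(m{\left(-2 \right)} \right)} \left(-19\right) \left(-64\right) = \left(- \frac{9}{5} + \left(- \frac{1}{6}\right)^{2} + 3 \left(- \frac{1}{6}\right)\right) \left(-19\right) \left(-64\right) = \left(- \frac{9}{5} + \frac{1}{36} - \frac{1}{2}\right) \left(-19\right) \left(-64\right) = \left(- \frac{409}{180}\right) \left(-19\right) \left(-64\right) = \frac{7771}{180} \left(-64\right) = - \frac{124336}{45}$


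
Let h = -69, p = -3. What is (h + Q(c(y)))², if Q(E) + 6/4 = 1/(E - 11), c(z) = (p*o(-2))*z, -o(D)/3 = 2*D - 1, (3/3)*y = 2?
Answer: 202863049/40804 ≈ 4971.6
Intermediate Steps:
y = 2
o(D) = 3 - 6*D (o(D) = -3*(2*D - 1) = -3*(-1 + 2*D) = 3 - 6*D)
c(z) = -45*z (c(z) = (-3*(3 - 6*(-2)))*z = (-3*(3 + 12))*z = (-3*15)*z = -45*z)
Q(E) = -3/2 + 1/(-11 + E) (Q(E) = -3/2 + 1/(E - 11) = -3/2 + 1/(-11 + E))
(h + Q(c(y)))² = (-69 + (35 - (-135)*2)/(2*(-11 - 45*2)))² = (-69 + (35 - 3*(-90))/(2*(-11 - 90)))² = (-69 + (½)*(35 + 270)/(-101))² = (-69 + (½)*(-1/101)*305)² = (-69 - 305/202)² = (-14243/202)² = 202863049/40804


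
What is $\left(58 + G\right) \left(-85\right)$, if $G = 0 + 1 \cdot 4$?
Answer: $-5270$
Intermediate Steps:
$G = 4$ ($G = 0 + 4 = 4$)
$\left(58 + G\right) \left(-85\right) = \left(58 + 4\right) \left(-85\right) = 62 \left(-85\right) = -5270$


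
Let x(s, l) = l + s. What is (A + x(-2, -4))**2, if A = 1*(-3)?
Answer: 81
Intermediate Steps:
A = -3
(A + x(-2, -4))**2 = (-3 + (-4 - 2))**2 = (-3 - 6)**2 = (-9)**2 = 81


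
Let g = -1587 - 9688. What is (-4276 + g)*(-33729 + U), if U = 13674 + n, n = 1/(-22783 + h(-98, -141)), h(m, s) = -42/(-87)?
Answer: 206053831337344/660693 ≈ 3.1188e+8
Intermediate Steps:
h(m, s) = 14/29 (h(m, s) = -42*(-1/87) = 14/29)
n = -29/660693 (n = 1/(-22783 + 14/29) = 1/(-660693/29) = -29/660693 ≈ -4.3893e-5)
g = -11275
U = 9034316053/660693 (U = 13674 - 29/660693 = 9034316053/660693 ≈ 13674.)
(-4276 + g)*(-33729 + U) = (-4276 - 11275)*(-33729 + 9034316053/660693) = -15551*(-13250198144/660693) = 206053831337344/660693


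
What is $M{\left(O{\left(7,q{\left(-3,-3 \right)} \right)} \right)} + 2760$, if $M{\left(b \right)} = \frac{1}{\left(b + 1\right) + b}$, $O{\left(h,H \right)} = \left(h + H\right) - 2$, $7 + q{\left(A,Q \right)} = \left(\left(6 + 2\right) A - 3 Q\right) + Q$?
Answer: $\frac{107639}{39} \approx 2760.0$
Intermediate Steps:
$q{\left(A,Q \right)} = -7 - 2 Q + 8 A$ ($q{\left(A,Q \right)} = -7 + \left(\left(\left(6 + 2\right) A - 3 Q\right) + Q\right) = -7 + \left(\left(8 A - 3 Q\right) + Q\right) = -7 + \left(\left(- 3 Q + 8 A\right) + Q\right) = -7 + \left(- 2 Q + 8 A\right) = -7 - 2 Q + 8 A$)
$O{\left(h,H \right)} = -2 + H + h$ ($O{\left(h,H \right)} = \left(H + h\right) - 2 = -2 + H + h$)
$M{\left(b \right)} = \frac{1}{1 + 2 b}$ ($M{\left(b \right)} = \frac{1}{\left(1 + b\right) + b} = \frac{1}{1 + 2 b}$)
$M{\left(O{\left(7,q{\left(-3,-3 \right)} \right)} \right)} + 2760 = \frac{1}{1 + 2 \left(-2 - 25 + 7\right)} + 2760 = \frac{1}{1 + 2 \left(-20\right)} + 2760 = \frac{1}{1 - 40} + 2760 = \frac{1}{-39} + 2760 = - \frac{1}{39} + 2760 = \frac{107639}{39}$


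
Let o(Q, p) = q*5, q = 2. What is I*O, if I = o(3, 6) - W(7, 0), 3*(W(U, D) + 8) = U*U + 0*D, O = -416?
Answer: -2080/3 ≈ -693.33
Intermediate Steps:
W(U, D) = -8 + U²/3 (W(U, D) = -8 + (U*U + 0*D)/3 = -8 + (U² + 0)/3 = -8 + U²/3)
o(Q, p) = 10 (o(Q, p) = 2*5 = 10)
I = 5/3 (I = 10 - (-8 + (⅓)*7²) = 10 - (-8 + (⅓)*49) = 10 - (-8 + 49/3) = 10 - 1*25/3 = 10 - 25/3 = 5/3 ≈ 1.6667)
I*O = (5/3)*(-416) = -2080/3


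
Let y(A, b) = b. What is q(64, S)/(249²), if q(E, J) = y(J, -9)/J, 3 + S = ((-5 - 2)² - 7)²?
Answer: -1/12131529 ≈ -8.2430e-8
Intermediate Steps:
S = 1761 (S = -3 + ((-5 - 2)² - 7)² = -3 + ((-7)² - 7)² = -3 + (49 - 7)² = -3 + 42² = -3 + 1764 = 1761)
q(E, J) = -9/J
q(64, S)/(249²) = (-9/1761)/(249²) = -9*1/1761/62001 = -3/587*1/62001 = -1/12131529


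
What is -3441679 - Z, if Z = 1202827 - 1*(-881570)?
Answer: -5526076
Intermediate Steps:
Z = 2084397 (Z = 1202827 + 881570 = 2084397)
-3441679 - Z = -3441679 - 1*2084397 = -3441679 - 2084397 = -5526076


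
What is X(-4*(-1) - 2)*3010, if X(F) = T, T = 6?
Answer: 18060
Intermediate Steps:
X(F) = 6
X(-4*(-1) - 2)*3010 = 6*3010 = 18060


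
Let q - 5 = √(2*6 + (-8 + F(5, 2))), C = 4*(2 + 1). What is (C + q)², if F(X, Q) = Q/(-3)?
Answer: (51 + √30)²/9 ≈ 354.41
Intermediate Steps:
F(X, Q) = -Q/3 (F(X, Q) = Q*(-⅓) = -Q/3)
C = 12 (C = 4*3 = 12)
q = 5 + √30/3 (q = 5 + √(2*6 + (-8 - ⅓*2)) = 5 + √(12 + (-8 - ⅔)) = 5 + √(12 - 26/3) = 5 + √(10/3) = 5 + √30/3 ≈ 6.8257)
(C + q)² = (12 + (5 + √30/3))² = (17 + √30/3)²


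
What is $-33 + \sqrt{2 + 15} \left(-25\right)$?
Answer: $-33 - 25 \sqrt{17} \approx -136.08$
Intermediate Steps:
$-33 + \sqrt{2 + 15} \left(-25\right) = -33 + \sqrt{17} \left(-25\right) = -33 - 25 \sqrt{17}$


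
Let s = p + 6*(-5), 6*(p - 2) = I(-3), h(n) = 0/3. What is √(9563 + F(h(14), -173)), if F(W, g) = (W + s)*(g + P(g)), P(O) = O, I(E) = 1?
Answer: 2*√43185/3 ≈ 138.54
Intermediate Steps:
h(n) = 0 (h(n) = 0*(⅓) = 0)
p = 13/6 (p = 2 + (⅙)*1 = 2 + ⅙ = 13/6 ≈ 2.1667)
s = -167/6 (s = 13/6 + 6*(-5) = 13/6 - 30 = -167/6 ≈ -27.833)
F(W, g) = 2*g*(-167/6 + W) (F(W, g) = (W - 167/6)*(g + g) = (-167/6 + W)*(2*g) = 2*g*(-167/6 + W))
√(9563 + F(h(14), -173)) = √(9563 + (⅓)*(-173)*(-167 + 6*0)) = √(9563 + (⅓)*(-173)*(-167 + 0)) = √(9563 + (⅓)*(-173)*(-167)) = √(9563 + 28891/3) = √(57580/3) = 2*√43185/3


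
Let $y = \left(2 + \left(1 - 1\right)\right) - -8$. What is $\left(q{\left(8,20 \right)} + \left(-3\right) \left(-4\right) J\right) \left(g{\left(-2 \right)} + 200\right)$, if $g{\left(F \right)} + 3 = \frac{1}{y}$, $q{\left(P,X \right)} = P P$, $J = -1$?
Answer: $\frac{51246}{5} \approx 10249.0$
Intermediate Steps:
$q{\left(P,X \right)} = P^{2}$
$y = 10$ ($y = \left(2 + \left(1 - 1\right)\right) + 8 = \left(2 + 0\right) + 8 = 2 + 8 = 10$)
$g{\left(F \right)} = - \frac{29}{10}$ ($g{\left(F \right)} = -3 + \frac{1}{10} = - \frac{29}{10}$)
$\left(q{\left(8,20 \right)} + \left(-3\right) \left(-4\right) J\right) \left(g{\left(-2 \right)} + 200\right) = \left(8^{2} + \left(-3\right) \left(-4\right) \left(-1\right)\right) \left(- \frac{29}{10} + 200\right) = \left(64 + 12 \left(-1\right)\right) \frac{1971}{10} = \left(64 - 12\right) \frac{1971}{10} = 52 \cdot \frac{1971}{10} = \frac{51246}{5}$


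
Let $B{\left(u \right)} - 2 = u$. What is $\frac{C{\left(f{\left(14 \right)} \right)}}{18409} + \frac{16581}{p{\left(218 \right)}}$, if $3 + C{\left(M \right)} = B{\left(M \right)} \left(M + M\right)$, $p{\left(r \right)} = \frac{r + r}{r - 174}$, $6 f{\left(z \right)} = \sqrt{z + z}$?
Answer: $\frac{30218721854}{18059229} + \frac{4 \sqrt{7}}{55227} \approx 1673.3$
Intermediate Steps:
$f{\left(z \right)} = \frac{\sqrt{2} \sqrt{z}}{6}$ ($f{\left(z \right)} = \frac{\sqrt{z + z}}{6} = \frac{\sqrt{2 z}}{6} = \frac{\sqrt{2} \sqrt{z}}{6}$)
$B{\left(u \right)} = 2 + u$
$p{\left(r \right)} = \frac{2 r}{-174 + r}$
$C{\left(M \right)} = -3 + 2 M \left(2 + M\right)$ ($C{\left(M \right)} = -3 + \left(2 + M\right) \left(M + M\right) = -3 + \left(2 + M\right) 2 M = -3 + 2 M \left(2 + M\right)$)
$\frac{C{\left(f{\left(14 \right)} \right)}}{18409} + \frac{16581}{p{\left(218 \right)}} = \frac{-3 + 2 \frac{\sqrt{2} \sqrt{14}}{6} \left(2 + \frac{\sqrt{2} \sqrt{14}}{6}\right)}{18409} + \frac{16581}{2 \cdot 218 \frac{1}{-174 + 218}} = \left(-3 + 2 \frac{\sqrt{7}}{3} \left(2 + \frac{\sqrt{7}}{3}\right)\right) \frac{1}{18409} + \frac{16581}{2 \cdot 218 \cdot \frac{1}{44}} = \left(-3 + \frac{2 \sqrt{7} \left(2 + \frac{\sqrt{7}}{3}\right)}{3}\right) \frac{1}{18409} + \frac{16581}{2 \cdot 218 \cdot \frac{1}{44}} = \left(- \frac{3}{18409} + \frac{2 \sqrt{7} \left(2 + \frac{\sqrt{7}}{3}\right)}{55227}\right) + \frac{16581}{\frac{109}{11}} = \left(- \frac{3}{18409} + \frac{2 \sqrt{7} \left(2 + \frac{\sqrt{7}}{3}\right)}{55227}\right) + 16581 \cdot \frac{11}{109} = \left(- \frac{3}{18409} + \frac{2 \sqrt{7} \left(2 + \frac{\sqrt{7}}{3}\right)}{55227}\right) + \frac{182391}{109} = \frac{3357635592}{2006581} + \frac{2 \sqrt{7} \left(2 + \frac{\sqrt{7}}{3}\right)}{55227}$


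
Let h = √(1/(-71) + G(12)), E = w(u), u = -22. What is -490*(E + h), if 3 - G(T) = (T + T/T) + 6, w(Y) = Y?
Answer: 10780 - 490*I*√80727/71 ≈ 10780.0 - 1960.9*I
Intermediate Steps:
G(T) = -4 - T (G(T) = 3 - ((T + T/T) + 6) = 3 - ((T + 1) + 6) = 3 - ((1 + T) + 6) = 3 - (7 + T) = 3 + (-7 - T) = -4 - T)
E = -22
h = I*√80727/71 (h = √(1/(-71) + (-4 - 1*12)) = √(-1/71 + (-4 - 12)) = √(-1/71 - 16) = √(-1137/71) = I*√80727/71 ≈ 4.0018*I)
-490*(E + h) = -490*(-22 + I*√80727/71) = 10780 - 490*I*√80727/71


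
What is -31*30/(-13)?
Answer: 930/13 ≈ 71.538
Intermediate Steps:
-31*30/(-13) = -930*(-1/13) = 930/13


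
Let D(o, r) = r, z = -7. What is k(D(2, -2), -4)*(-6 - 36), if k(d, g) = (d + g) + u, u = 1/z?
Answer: 258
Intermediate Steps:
u = -⅐ (u = 1/(-7) = -⅐ ≈ -0.14286)
k(d, g) = -⅐ + d + g (k(d, g) = (d + g) - ⅐ = -⅐ + d + g)
k(D(2, -2), -4)*(-6 - 36) = (-⅐ - 2 - 4)*(-6 - 36) = -43/7*(-42) = 258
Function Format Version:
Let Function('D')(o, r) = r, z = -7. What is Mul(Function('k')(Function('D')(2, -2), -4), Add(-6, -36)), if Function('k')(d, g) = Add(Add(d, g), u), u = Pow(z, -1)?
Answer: 258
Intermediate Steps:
u = Rational(-1, 7) (u = Pow(-7, -1) = Rational(-1, 7) ≈ -0.14286)
Function('k')(d, g) = Add(Rational(-1, 7), d, g) (Function('k')(d, g) = Add(Add(d, g), Rational(-1, 7)) = Add(Rational(-1, 7), d, g))
Mul(Function('k')(Function('D')(2, -2), -4), Add(-6, -36)) = Mul(Add(Rational(-1, 7), -2, -4), Add(-6, -36)) = Mul(Rational(-43, 7), -42) = 258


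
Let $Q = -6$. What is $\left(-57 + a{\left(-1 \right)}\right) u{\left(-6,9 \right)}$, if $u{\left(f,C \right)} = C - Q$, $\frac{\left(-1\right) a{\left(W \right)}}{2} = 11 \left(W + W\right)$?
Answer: $-195$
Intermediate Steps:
$a{\left(W \right)} = - 44 W$ ($a{\left(W \right)} = - 2 \cdot 11 \left(W + W\right) = - 2 \cdot 11 \cdot 2 W = - 2 \cdot 22 W = - 44 W$)
$u{\left(f,C \right)} = 6 + C$ ($u{\left(f,C \right)} = C - -6 = C + 6 = 6 + C$)
$\left(-57 + a{\left(-1 \right)}\right) u{\left(-6,9 \right)} = \left(-57 - -44\right) \left(6 + 9\right) = \left(-57 + 44\right) 15 = \left(-13\right) 15 = -195$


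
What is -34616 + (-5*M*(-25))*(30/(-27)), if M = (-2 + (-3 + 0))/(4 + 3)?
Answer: -2174558/63 ≈ -34517.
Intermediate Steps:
M = -5/7 (M = (-2 - 3)/7 = -5*1/7 = -5/7 ≈ -0.71429)
-34616 + (-5*M*(-25))*(30/(-27)) = -34616 + (-5*(-5/7)*(-25))*(30/(-27)) = -34616 + ((25/7)*(-25))*(30*(-1/27)) = -34616 - 625/7*(-10/9) = -34616 + 6250/63 = -2174558/63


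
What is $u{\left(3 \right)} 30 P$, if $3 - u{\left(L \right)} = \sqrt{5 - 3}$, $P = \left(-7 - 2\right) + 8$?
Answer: $-90 + 30 \sqrt{2} \approx -47.574$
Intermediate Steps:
$P = -1$ ($P = \left(-7 - 2\right) + 8 = -9 + 8 = -1$)
$u{\left(L \right)} = 3 - \sqrt{2}$ ($u{\left(L \right)} = 3 - \sqrt{5 - 3} = 3 - \sqrt{2}$)
$u{\left(3 \right)} 30 P = \left(3 - \sqrt{2}\right) 30 \left(-1\right) = \left(90 - 30 \sqrt{2}\right) \left(-1\right) = -90 + 30 \sqrt{2}$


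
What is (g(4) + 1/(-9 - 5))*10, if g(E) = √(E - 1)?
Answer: -5/7 + 10*√3 ≈ 16.606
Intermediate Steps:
g(E) = √(-1 + E)
(g(4) + 1/(-9 - 5))*10 = (√(-1 + 4) + 1/(-9 - 5))*10 = (√3 + 1/(-14))*10 = (√3 - 1/14)*10 = (-1/14 + √3)*10 = -5/7 + 10*√3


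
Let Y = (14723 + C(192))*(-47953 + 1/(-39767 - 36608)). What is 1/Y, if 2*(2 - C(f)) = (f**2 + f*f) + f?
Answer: 15275/16286738942072 ≈ 9.3788e-10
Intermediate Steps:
C(f) = 2 - f**2 - f/2 (C(f) = 2 - ((f**2 + f*f) + f)/2 = 2 - ((f**2 + f**2) + f)/2 = 2 - (2*f**2 + f)/2 = 2 - (f + 2*f**2)/2 = 2 + (-f**2 - f/2) = 2 - f**2 - f/2)
Y = 16286738942072/15275 (Y = (14723 + (2 - 1*192**2 - 1/2*192))*(-47953 + 1/(-39767 - 36608)) = (14723 + (2 - 1*36864 - 96))*(-47953 + 1/(-76375)) = (14723 + (2 - 36864 - 96))*(-47953 - 1/76375) = (14723 - 36958)*(-3662410376/76375) = -22235*(-3662410376/76375) = 16286738942072/15275 ≈ 1.0662e+9)
1/Y = 1/(16286738942072/15275) = 15275/16286738942072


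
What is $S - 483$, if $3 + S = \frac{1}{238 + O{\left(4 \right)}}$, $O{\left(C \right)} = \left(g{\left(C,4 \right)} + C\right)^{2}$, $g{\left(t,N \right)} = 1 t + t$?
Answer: $- \frac{185651}{382} \approx -486.0$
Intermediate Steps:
$g{\left(t,N \right)} = 2 t$ ($g{\left(t,N \right)} = t + t = 2 t$)
$O{\left(C \right)} = 9 C^{2}$ ($O{\left(C \right)} = \left(2 C + C\right)^{2} = \left(3 C\right)^{2} = 9 C^{2}$)
$S = - \frac{1145}{382}$ ($S = -3 + \frac{1}{238 + 9 \cdot 4^{2}} = -3 + \frac{1}{238 + 9 \cdot 16} = -3 + \frac{1}{238 + 144} = -3 + \frac{1}{382} = - \frac{1145}{382} \approx -2.9974$)
$S - 483 = - \frac{1145}{382} - 483 = - \frac{185651}{382}$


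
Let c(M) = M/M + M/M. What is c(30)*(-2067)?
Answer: -4134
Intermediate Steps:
c(M) = 2 (c(M) = 1 + 1 = 2)
c(30)*(-2067) = 2*(-2067) = -4134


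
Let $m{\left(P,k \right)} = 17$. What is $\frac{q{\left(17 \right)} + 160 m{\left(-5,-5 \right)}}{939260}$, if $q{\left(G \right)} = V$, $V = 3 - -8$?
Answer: $\frac{2731}{939260} \approx 0.0029076$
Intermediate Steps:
$V = 11$ ($V = 3 + 8 = 11$)
$q{\left(G \right)} = 11$
$\frac{q{\left(17 \right)} + 160 m{\left(-5,-5 \right)}}{939260} = \frac{11 + 160 \cdot 17}{939260} = \left(11 + 2720\right) \frac{1}{939260} = 2731 \cdot \frac{1}{939260} = \frac{2731}{939260}$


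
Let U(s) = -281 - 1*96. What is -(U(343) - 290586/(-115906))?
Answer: 21702988/57953 ≈ 374.49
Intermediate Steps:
U(s) = -377 (U(s) = -281 - 96 = -377)
-(U(343) - 290586/(-115906)) = -(-377 - 290586/(-115906)) = -(-377 - 290586*(-1)/115906) = -(-377 - 1*(-145293/57953)) = -(-377 + 145293/57953) = -1*(-21702988/57953) = 21702988/57953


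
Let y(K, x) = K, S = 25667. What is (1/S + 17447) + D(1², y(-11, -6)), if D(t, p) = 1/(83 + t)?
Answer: 37616246267/2156028 ≈ 17447.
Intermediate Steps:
(1/S + 17447) + D(1², y(-11, -6)) = (1/25667 + 17447) + 1/(83 + 1²) = (1/25667 + 17447) + 1/(83 + 1) = 447812150/25667 + 1/84 = 37616246267/2156028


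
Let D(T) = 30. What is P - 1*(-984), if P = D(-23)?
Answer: 1014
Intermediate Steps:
P = 30
P - 1*(-984) = 30 - 1*(-984) = 30 + 984 = 1014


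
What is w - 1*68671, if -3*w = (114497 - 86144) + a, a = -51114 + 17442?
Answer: -66898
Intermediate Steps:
a = -33672
w = 1773 (w = -((114497 - 86144) - 33672)/3 = -(28353 - 33672)/3 = -1/3*(-5319) = 1773)
w - 1*68671 = 1773 - 1*68671 = 1773 - 68671 = -66898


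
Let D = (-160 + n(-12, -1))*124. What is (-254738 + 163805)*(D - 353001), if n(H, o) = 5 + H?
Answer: 33982480497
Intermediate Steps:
D = -20708 (D = (-160 + (5 - 12))*124 = (-160 - 7)*124 = -167*124 = -20708)
(-254738 + 163805)*(D - 353001) = (-254738 + 163805)*(-20708 - 353001) = -90933*(-373709) = 33982480497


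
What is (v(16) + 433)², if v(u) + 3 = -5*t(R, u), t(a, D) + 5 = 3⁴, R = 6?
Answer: 2500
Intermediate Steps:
t(a, D) = 76 (t(a, D) = -5 + 3⁴ = -5 + 81 = 76)
v(u) = -383 (v(u) = -3 - 5*76 = -3 - 380 = -383)
(v(16) + 433)² = (-383 + 433)² = 50² = 2500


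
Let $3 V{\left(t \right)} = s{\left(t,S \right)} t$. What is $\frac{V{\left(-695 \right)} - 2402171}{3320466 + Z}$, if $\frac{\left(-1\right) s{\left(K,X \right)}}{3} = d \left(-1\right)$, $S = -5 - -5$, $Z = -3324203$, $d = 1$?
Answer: $\frac{2402866}{3737} \approx 642.99$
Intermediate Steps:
$S = 0$ ($S = -5 + 5 = 0$)
$s{\left(K,X \right)} = 3$ ($s{\left(K,X \right)} = - 3 \cdot 1 \left(-1\right) = \left(-3\right) \left(-1\right) = 3$)
$V{\left(t \right)} = t$ ($V{\left(t \right)} = \frac{3 t}{3} = t$)
$\frac{V{\left(-695 \right)} - 2402171}{3320466 + Z} = \frac{-695 - 2402171}{3320466 - 3324203} = - \frac{2402866}{-3737} = \left(-2402866\right) \left(- \frac{1}{3737}\right) = \frac{2402866}{3737}$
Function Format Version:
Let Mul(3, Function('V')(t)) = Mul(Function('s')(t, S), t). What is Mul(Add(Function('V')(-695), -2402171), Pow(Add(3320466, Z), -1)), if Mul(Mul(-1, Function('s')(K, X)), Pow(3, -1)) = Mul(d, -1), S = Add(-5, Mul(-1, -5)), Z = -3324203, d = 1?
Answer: Rational(2402866, 3737) ≈ 642.99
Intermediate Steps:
S = 0 (S = Add(-5, 5) = 0)
Function('s')(K, X) = 3 (Function('s')(K, X) = Mul(-3, Mul(1, -1)) = Mul(-3, -1) = 3)
Function('V')(t) = t (Function('V')(t) = Mul(Rational(1, 3), Mul(3, t)) = t)
Mul(Add(Function('V')(-695), -2402171), Pow(Add(3320466, Z), -1)) = Mul(Add(-695, -2402171), Pow(Add(3320466, -3324203), -1)) = Mul(-2402866, Pow(-3737, -1)) = Mul(-2402866, Rational(-1, 3737)) = Rational(2402866, 3737)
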